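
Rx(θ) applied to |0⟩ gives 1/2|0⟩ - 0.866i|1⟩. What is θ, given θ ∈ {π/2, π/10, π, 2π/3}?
2π/3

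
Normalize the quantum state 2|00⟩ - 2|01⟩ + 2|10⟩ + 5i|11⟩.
0.3288|00⟩ - 0.3288|01⟩ + 0.3288|10⟩ + 0.822i|11⟩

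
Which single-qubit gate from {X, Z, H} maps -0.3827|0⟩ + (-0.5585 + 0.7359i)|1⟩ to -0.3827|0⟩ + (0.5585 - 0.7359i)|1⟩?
Z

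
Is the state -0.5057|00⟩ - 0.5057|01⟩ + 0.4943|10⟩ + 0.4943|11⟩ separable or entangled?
Separable

Writing the state as a|00⟩ + b|01⟩ + c|10⟩ + d|11⟩, it is a product state iff ad − bc = 0.
Here (a, b, c, d) = (-0.5057, -0.5057, 0.4943, 0.4943): ad − bc = (-0.5057)(0.4943) − (-0.5057)(0.4943) = 0, so the state is separable.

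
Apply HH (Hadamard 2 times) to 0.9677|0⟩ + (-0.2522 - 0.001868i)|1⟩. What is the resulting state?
0.9677|0⟩ + (-0.2522 - 0.001868i)|1⟩

H² = I, so an even number of Hadamards cancels: H^2 = I and the state is unchanged.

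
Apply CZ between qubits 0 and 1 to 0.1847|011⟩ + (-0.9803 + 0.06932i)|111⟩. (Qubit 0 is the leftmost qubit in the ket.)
0.1847|011⟩ + (0.9803 - 0.06932i)|111⟩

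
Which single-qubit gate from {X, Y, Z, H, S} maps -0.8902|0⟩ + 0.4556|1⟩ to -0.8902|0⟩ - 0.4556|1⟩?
Z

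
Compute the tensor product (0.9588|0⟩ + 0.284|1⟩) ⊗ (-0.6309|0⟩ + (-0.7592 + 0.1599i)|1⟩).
-0.6049|00⟩ + (-0.7279 + 0.1533i)|01⟩ - 0.1792|10⟩ + (-0.2156 + 0.04541i)|11⟩

amp(|b₁b₂…⟩) = product of the factor amplitudes for bits b₁, b₂, …; only kets whose every factor amplitude is nonzero survive.
|00⟩: (0.9588)(-0.6309) = -0.6049
|01⟩: (0.9588)(-0.7592 + 0.1599i) = (-0.7279 + 0.1533i)
|10⟩: (0.284)(-0.6309) = -0.1792
|11⟩: (0.284)(-0.7592 + 0.1599i) = (-0.2156 + 0.04541i)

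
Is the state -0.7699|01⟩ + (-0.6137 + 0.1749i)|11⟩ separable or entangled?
Separable

Writing the state as a|00⟩ + b|01⟩ + c|10⟩ + d|11⟩, it is a product state iff ad − bc = 0.
Here (a, b, c, d) = (0, -0.7699, 0, (-0.6137 + 0.1749i)): ad − bc = (0)(-0.6137 + 0.1749i) − (-0.7699)(0) = 0, so the state is separable.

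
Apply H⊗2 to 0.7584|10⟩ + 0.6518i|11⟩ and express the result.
(0.3792 + 0.3259i)|00⟩ + (0.3792 - 0.3259i)|01⟩ + (-0.3792 - 0.3259i)|10⟩ + (-0.3792 + 0.3259i)|11⟩

H⊗2 gives amp(|y⟩) = (1/2) Σ_x (−1)^(x·y) amp(|x⟩), where x·y is the number of positions in which both x and y have a 1.
|00⟩: (0.7584 + 0.6518i)/2 = (0.3792 + 0.3259i)
|01⟩: (0.7584 - 0.6518i)/2 = (0.3792 - 0.3259i)
|10⟩: (-0.7584 - 0.6518i)/2 = (-0.3792 - 0.3259i)
|11⟩: (-0.7584 + 0.6518i)/2 = (-0.3792 + 0.3259i)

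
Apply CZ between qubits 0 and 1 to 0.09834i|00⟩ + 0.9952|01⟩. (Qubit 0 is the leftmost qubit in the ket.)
0.09834i|00⟩ + 0.9952|01⟩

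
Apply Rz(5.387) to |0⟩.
(-0.9013 - 0.4332i)|0⟩

Rz(5.387) = [[e^(−iθ/2), 0], [0, e^(iθ/2)]] with e^(±iθ/2) = cos(θ/2) ± i·sin(θ/2); θ = 5.387, cos(θ/2) ≈ -0.901275, sin(θ/2) ≈ 0.433247.
With a = amp(|0⟩) = 1 and b = amp(|1⟩) = 0:
new amp(|0⟩) = (-0.901275 - 0.433247i)·a = (-0.9013 - 0.4332i)
new amp(|1⟩) = (-0.901275 + 0.433247i)·b = 0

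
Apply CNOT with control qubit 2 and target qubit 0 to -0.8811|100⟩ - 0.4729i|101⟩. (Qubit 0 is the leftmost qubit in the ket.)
-0.4729i|001⟩ - 0.8811|100⟩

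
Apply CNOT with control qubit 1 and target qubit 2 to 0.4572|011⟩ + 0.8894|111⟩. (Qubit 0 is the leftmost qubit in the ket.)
0.4572|010⟩ + 0.8894|110⟩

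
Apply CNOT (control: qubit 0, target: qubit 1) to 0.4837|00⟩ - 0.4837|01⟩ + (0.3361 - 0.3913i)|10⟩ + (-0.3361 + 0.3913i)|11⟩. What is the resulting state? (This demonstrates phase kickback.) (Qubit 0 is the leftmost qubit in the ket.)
0.4837|00⟩ - 0.4837|01⟩ + (-0.3361 + 0.3913i)|10⟩ + (0.3361 - 0.3913i)|11⟩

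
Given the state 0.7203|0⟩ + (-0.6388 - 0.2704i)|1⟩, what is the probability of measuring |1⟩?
0.4812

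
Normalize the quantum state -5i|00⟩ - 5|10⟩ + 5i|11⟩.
-(1/√3)i|00⟩ - 1/√3|10⟩ + (1/√3)i|11⟩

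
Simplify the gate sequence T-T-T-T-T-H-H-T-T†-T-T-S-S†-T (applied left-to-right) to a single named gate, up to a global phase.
I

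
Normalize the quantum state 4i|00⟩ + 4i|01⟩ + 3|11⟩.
0.6247i|00⟩ + 0.6247i|01⟩ + 0.4685|11⟩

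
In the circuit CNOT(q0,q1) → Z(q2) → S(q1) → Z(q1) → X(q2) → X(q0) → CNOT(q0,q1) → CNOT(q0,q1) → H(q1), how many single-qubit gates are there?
6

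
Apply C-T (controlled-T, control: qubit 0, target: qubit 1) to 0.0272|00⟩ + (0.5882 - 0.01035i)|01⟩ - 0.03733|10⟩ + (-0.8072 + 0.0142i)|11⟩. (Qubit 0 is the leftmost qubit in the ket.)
0.0272|00⟩ + (0.5882 - 0.01035i)|01⟩ - 0.03733|10⟩ + (-0.5808 - 0.5607i)|11⟩

C-T leaves the control-|0⟩ kets |00⟩, |01⟩ unchanged and applies T to qubit 1 on the control-|1⟩ pair (|10⟩, |11⟩).
T = [[1, 0], [0, (1/√2 + (1/√2)i)]].
With a = amp(|10⟩) = -0.03733 and b = amp(|11⟩) = (-0.8072 + 0.0142i):
new amp(|10⟩) = (1)·a = -0.03733
new amp(|11⟩) = (1/√2 + (1/√2)i)·b = (-0.5808 - 0.5607i)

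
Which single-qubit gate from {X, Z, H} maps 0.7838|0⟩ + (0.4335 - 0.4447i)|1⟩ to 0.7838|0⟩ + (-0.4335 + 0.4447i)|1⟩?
Z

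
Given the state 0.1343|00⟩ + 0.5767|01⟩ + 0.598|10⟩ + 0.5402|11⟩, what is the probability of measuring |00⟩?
0.01804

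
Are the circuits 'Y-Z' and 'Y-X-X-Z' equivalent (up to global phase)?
Yes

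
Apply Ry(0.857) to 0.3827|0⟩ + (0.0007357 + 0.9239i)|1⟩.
(0.3478 - 0.3839i)|0⟩ + (0.1597 + 0.8404i)|1⟩

Ry(0.857) = [[cos(θ/2), −sin(θ/2)], [sin(θ/2), cos(θ/2)]]; θ = 0.857, cos(θ/2) ≈ 0.90959, sin(θ/2) ≈ 0.415507.
With a = amp(|0⟩) = 0.3827 and b = amp(|1⟩) = (0.0007357 + 0.9239i):
new amp(|0⟩) = (0.90959)·a + (-0.415507)·b = (0.3478 - 0.3839i)
new amp(|1⟩) = (0.415507)·a + (0.90959)·b = (0.1597 + 0.8404i)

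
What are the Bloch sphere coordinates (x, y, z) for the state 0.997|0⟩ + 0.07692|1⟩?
(0.1534, 0, 0.9881)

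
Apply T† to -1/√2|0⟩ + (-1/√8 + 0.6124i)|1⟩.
-1/√2|0⟩ + (0.183 + 0.683i)|1⟩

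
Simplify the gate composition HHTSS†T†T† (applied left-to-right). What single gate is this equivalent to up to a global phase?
T†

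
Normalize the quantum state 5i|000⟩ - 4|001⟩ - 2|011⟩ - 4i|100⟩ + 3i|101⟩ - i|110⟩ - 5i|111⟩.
0.5103i|000⟩ - 1/√6|001⟩ - 0.2041|011⟩ - (1/√6)i|100⟩ + 0.3062i|101⟩ - 0.1021i|110⟩ - 0.5103i|111⟩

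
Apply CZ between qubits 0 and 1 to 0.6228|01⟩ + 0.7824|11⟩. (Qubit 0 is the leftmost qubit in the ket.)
0.6228|01⟩ - 0.7824|11⟩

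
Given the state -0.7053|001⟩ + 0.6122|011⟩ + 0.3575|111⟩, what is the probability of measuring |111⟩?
0.1278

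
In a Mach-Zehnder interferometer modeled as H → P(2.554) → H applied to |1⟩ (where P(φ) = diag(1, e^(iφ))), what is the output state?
(0.9161 - 0.2772i)|0⟩ + (0.08386 + 0.2772i)|1⟩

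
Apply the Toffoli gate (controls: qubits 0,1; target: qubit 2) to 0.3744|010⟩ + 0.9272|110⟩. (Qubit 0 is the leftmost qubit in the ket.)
0.3744|010⟩ + 0.9272|111⟩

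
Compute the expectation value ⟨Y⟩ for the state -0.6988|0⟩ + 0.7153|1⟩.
0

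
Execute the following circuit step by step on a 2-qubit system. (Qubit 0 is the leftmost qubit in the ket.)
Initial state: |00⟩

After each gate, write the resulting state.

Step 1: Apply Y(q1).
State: i|01⟩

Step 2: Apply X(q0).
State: i|11⟩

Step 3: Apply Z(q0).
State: -i|11⟩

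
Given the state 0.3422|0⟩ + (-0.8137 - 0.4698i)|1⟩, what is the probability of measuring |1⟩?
0.8828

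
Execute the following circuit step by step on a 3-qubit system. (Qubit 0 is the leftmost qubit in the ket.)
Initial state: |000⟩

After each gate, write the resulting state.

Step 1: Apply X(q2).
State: |001⟩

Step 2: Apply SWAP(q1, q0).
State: |001⟩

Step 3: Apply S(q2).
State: i|001⟩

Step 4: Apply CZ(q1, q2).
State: i|001⟩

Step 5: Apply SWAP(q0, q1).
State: i|001⟩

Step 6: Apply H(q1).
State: (1/√2)i|001⟩ + (1/√2)i|011⟩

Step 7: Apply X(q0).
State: (1/√2)i|101⟩ + (1/√2)i|111⟩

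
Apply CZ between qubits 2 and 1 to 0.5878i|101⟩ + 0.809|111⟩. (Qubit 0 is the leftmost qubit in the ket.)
0.5878i|101⟩ - 0.809|111⟩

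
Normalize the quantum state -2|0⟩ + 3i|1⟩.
-0.5547|0⟩ + 0.8321i|1⟩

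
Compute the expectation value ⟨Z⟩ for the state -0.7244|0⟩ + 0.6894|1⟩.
0.04948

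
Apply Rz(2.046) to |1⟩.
(0.5208 + 0.8537i)|1⟩

Rz(2.046) = [[e^(−iθ/2), 0], [0, e^(iθ/2)]] with e^(±iθ/2) = cos(θ/2) ± i·sin(θ/2); θ = 2.046, cos(θ/2) ≈ 0.520807, sin(θ/2) ≈ 0.853674.
With a = amp(|0⟩) = 0 and b = amp(|1⟩) = 1:
new amp(|0⟩) = (0.520807 - 0.853674i)·a = 0
new amp(|1⟩) = (0.520807 + 0.853674i)·b = (0.5208 + 0.8537i)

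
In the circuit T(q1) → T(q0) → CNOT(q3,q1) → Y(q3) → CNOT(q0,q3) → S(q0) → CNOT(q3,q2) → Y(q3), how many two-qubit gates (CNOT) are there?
3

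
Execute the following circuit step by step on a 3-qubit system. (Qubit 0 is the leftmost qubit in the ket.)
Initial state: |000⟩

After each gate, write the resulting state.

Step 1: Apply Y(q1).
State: i|010⟩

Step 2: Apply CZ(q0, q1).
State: i|010⟩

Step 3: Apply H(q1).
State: (1/√2)i|000⟩ - (1/√2)i|010⟩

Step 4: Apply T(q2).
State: (1/√2)i|000⟩ - (1/√2)i|010⟩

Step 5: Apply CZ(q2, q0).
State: (1/√2)i|000⟩ - (1/√2)i|010⟩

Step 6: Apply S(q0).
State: (1/√2)i|000⟩ - (1/√2)i|010⟩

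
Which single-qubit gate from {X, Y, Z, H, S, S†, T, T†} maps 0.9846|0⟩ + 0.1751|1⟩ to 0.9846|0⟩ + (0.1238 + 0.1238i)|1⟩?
T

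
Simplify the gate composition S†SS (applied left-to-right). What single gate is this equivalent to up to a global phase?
S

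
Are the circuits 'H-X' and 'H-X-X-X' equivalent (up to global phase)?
Yes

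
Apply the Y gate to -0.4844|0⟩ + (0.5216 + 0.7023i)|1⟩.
(0.7023 - 0.5216i)|0⟩ - 0.4844i|1⟩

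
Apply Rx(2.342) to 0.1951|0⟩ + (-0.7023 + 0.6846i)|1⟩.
(0.7066 + 0.6469i)|0⟩ + (-0.2734 + 0.08675i)|1⟩

Rx(2.342) = [[cos(θ/2), −i·sin(θ/2)], [−i·sin(θ/2), cos(θ/2)]]; θ = 2.342, cos(θ/2) ≈ 0.389231, sin(θ/2) ≈ 0.92114.
With a = amp(|0⟩) = 0.1951 and b = amp(|1⟩) = (-0.7023 + 0.6846i):
new amp(|0⟩) = (0.389231)·a + (-0.92114i)·b = (0.7066 + 0.6469i)
new amp(|1⟩) = (-0.92114i)·a + (0.389231)·b = (-0.2734 + 0.08675i)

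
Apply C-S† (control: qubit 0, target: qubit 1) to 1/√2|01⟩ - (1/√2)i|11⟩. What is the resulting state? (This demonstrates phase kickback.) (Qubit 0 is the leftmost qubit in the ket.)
1/√2|01⟩ - 1/√2|11⟩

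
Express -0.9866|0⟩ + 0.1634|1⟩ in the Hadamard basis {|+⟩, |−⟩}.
-0.5821|+⟩ - 0.8132|−⟩

With |ψ⟩ = α|0⟩ + β|1⟩, the Hadamard-basis coefficients are ⟨+|ψ⟩ = (α + β)/√2 and ⟨−|ψ⟩ = (α − β)/√2.
Here α = -0.9866, β = 0.1634: (α + β)/√2 = -0.5821, (α − β)/√2 = -0.8132.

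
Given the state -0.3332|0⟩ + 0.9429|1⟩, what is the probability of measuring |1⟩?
0.8891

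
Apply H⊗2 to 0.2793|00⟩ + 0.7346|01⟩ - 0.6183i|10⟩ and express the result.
(0.507 - 0.3092i)|00⟩ + (-0.2277 - 0.3092i)|01⟩ + (0.507 + 0.3092i)|10⟩ + (-0.2277 + 0.3092i)|11⟩

H⊗2 gives amp(|y⟩) = (1/2) Σ_x (−1)^(x·y) amp(|x⟩), where x·y is the number of positions in which both x and y have a 1.
|00⟩: (0.2793 + 0.7346 - 0.6183i)/2 = (0.507 - 0.3092i)
|01⟩: (0.2793 - 0.7346 - 0.6183i)/2 = (-0.2277 - 0.3092i)
|10⟩: (0.2793 + 0.7346 + 0.6183i)/2 = (0.507 + 0.3092i)
|11⟩: (0.2793 - 0.7346 + 0.6183i)/2 = (-0.2277 + 0.3092i)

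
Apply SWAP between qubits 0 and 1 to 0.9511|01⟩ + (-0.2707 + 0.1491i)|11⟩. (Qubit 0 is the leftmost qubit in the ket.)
0.9511|10⟩ + (-0.2707 + 0.1491i)|11⟩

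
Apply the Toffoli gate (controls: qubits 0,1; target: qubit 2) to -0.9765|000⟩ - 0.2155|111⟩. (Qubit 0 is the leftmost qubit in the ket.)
-0.9765|000⟩ - 0.2155|110⟩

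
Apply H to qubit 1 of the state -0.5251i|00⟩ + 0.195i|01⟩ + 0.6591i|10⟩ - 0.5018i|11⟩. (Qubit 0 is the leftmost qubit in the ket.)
-0.2334i|00⟩ - 0.5092i|01⟩ + 0.1112i|10⟩ + 0.8209i|11⟩

H on qubit 1 mixes each pair of kets that differ only in qubit 1: amplitudes (a, b) of (|…0…⟩, |…1…⟩) become ((a + b)/√2, (a − b)/√2). Kets absent from the input have amplitude 0.
(|00⟩, |01⟩): (a, b) = (-0.5251i, 0.195i) → (-0.2334i, -0.5092i)
(|10⟩, |11⟩): (a, b) = (0.6591i, -0.5018i) → (0.1112i, 0.8209i)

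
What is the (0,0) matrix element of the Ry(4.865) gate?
-0.759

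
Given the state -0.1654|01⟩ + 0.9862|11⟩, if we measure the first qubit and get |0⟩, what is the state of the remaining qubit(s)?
-|1⟩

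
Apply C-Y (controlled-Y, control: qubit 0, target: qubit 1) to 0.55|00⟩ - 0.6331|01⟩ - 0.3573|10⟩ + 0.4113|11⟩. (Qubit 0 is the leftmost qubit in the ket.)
0.55|00⟩ - 0.6331|01⟩ - 0.4113i|10⟩ - 0.3573i|11⟩

C-Y leaves the control-|0⟩ kets |00⟩, |01⟩ unchanged and applies Y to qubit 1 on the control-|1⟩ pair (|10⟩, |11⟩).
Y = [[0, -i], [i, 0]].
With a = amp(|10⟩) = -0.3573 and b = amp(|11⟩) = 0.4113:
new amp(|10⟩) = (-i)·b = -0.4113i
new amp(|11⟩) = (i)·a = -0.3573i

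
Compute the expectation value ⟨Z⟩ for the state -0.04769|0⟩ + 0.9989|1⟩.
-0.9955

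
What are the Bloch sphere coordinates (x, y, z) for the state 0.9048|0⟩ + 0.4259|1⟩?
(0.7707, 0, 0.6373)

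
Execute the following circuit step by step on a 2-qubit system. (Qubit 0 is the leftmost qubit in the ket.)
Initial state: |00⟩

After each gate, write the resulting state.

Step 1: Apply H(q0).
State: 1/√2|00⟩ + 1/√2|10⟩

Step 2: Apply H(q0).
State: |00⟩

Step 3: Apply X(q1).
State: |01⟩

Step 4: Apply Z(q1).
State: -|01⟩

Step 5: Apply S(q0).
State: -|01⟩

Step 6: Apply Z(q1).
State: |01⟩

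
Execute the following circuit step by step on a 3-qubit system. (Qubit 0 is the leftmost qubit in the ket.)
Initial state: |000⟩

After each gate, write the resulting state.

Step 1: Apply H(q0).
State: 1/√2|000⟩ + 1/√2|100⟩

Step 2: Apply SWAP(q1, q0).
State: 1/√2|000⟩ + 1/√2|010⟩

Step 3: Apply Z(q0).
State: 1/√2|000⟩ + 1/√2|010⟩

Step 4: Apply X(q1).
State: 1/√2|000⟩ + 1/√2|010⟩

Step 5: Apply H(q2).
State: 1/2|000⟩ + 1/2|001⟩ + 1/2|010⟩ + 1/2|011⟩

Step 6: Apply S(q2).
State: 1/2|000⟩ + (1/2)i|001⟩ + 1/2|010⟩ + (1/2)i|011⟩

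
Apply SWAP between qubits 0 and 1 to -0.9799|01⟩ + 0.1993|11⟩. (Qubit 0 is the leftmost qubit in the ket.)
-0.9799|10⟩ + 0.1993|11⟩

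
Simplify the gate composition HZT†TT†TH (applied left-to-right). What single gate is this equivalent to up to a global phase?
X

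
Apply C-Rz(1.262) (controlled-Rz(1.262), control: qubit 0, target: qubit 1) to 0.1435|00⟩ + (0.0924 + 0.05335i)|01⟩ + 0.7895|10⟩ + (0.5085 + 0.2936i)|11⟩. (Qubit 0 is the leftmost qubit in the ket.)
0.1435|00⟩ + (0.0924 + 0.05335i)|01⟩ + (0.6375 - 0.4658i)|10⟩ + (0.2374 + 0.5371i)|11⟩

C-Rz(1.262) leaves the control-|0⟩ kets |00⟩, |01⟩ unchanged and applies Rz(1.262) to qubit 1 on the control-|1⟩ pair (|10⟩, |11⟩).
Rz(1.262) = [[e^(−iθ/2), 0], [0, e^(iθ/2)]] with e^(±iθ/2) = cos(θ/2) ± i·sin(θ/2); θ = 1.262, cos(θ/2) ≈ 0.807438, sin(θ/2) ≈ 0.589952.
With a = amp(|10⟩) = 0.7895 and b = amp(|11⟩) = (0.5085 + 0.2936i):
new amp(|10⟩) = (0.807438 - 0.589952i)·a = (0.6375 - 0.4658i)
new amp(|11⟩) = (0.807438 + 0.589952i)·b = (0.2374 + 0.5371i)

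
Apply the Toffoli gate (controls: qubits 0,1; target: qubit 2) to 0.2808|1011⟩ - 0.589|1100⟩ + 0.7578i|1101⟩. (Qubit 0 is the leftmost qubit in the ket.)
0.2808|1011⟩ - 0.589|1110⟩ + 0.7578i|1111⟩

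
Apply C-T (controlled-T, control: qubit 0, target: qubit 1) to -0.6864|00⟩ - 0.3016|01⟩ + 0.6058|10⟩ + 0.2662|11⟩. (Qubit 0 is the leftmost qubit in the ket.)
-0.6864|00⟩ - 0.3016|01⟩ + 0.6058|10⟩ + (0.1882 + 0.1882i)|11⟩

C-T leaves the control-|0⟩ kets |00⟩, |01⟩ unchanged and applies T to qubit 1 on the control-|1⟩ pair (|10⟩, |11⟩).
T = [[1, 0], [0, (1/√2 + (1/√2)i)]].
With a = amp(|10⟩) = 0.6058 and b = amp(|11⟩) = 0.2662:
new amp(|10⟩) = (1)·a = 0.6058
new amp(|11⟩) = (1/√2 + (1/√2)i)·b = (0.1882 + 0.1882i)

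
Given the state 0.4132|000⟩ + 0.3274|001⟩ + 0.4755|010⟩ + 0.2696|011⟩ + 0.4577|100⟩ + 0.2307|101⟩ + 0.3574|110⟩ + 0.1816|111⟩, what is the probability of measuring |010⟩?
0.2261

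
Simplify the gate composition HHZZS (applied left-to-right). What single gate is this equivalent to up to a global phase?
S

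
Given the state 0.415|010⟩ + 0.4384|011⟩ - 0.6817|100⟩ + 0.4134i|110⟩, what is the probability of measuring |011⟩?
0.1922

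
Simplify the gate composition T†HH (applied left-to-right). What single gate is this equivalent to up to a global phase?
T†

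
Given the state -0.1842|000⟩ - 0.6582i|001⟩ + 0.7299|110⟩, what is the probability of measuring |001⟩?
0.4332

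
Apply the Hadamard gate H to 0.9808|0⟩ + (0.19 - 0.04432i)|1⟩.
(0.8279 - 0.03134i)|0⟩ + (0.5592 + 0.03134i)|1⟩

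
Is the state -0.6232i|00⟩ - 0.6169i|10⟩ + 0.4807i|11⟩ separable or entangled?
Entangled

Writing the state as a|00⟩ + b|01⟩ + c|10⟩ + d|11⟩, it is a product state iff ad − bc = 0.
Here (a, b, c, d) = (-0.6232i, 0, -0.6169i, 0.4807i): ad − bc = (-0.6232i)(0.4807i) − (0)(-0.6169i) = 0.2996 ≠ 0, so the state is entangled.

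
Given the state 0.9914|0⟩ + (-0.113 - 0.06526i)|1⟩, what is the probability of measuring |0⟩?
0.9829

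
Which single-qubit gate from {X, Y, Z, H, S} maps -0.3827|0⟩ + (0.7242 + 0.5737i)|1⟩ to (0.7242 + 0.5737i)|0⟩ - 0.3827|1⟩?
X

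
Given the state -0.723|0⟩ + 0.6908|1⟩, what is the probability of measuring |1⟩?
0.4772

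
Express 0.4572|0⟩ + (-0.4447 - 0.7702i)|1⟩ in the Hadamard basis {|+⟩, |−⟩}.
(0.008839 - 0.5446i)|+⟩ + (0.6377 + 0.5446i)|−⟩

With |ψ⟩ = α|0⟩ + β|1⟩, the Hadamard-basis coefficients are ⟨+|ψ⟩ = (α + β)/√2 and ⟨−|ψ⟩ = (α − β)/√2.
Here α = 0.4572, β = (-0.4447 - 0.7702i): (α + β)/√2 = (0.008839 - 0.5446i), (α − β)/√2 = (0.6377 + 0.5446i).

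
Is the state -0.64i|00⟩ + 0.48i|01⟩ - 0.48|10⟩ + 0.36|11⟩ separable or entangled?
Separable

Writing the state as a|00⟩ + b|01⟩ + c|10⟩ + d|11⟩, it is a product state iff ad − bc = 0.
Here (a, b, c, d) = (-0.64i, 0.48i, -0.48, 0.36): ad − bc = (-0.64i)(0.36) − (0.48i)(-0.48) = 0, so the state is separable.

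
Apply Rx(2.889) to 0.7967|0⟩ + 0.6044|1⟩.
(0.1004 - 0.5996i)|0⟩ + (0.07613 - 0.7904i)|1⟩

Rx(2.889) = [[cos(θ/2), −i·sin(θ/2)], [−i·sin(θ/2), cos(θ/2)]]; θ = 2.889, cos(θ/2) ≈ 0.125961, sin(θ/2) ≈ 0.992035.
With a = amp(|0⟩) = 0.7967 and b = amp(|1⟩) = 0.6044:
new amp(|0⟩) = (0.125961)·a + (-0.992035i)·b = (0.1004 - 0.5996i)
new amp(|1⟩) = (-0.992035i)·a + (0.125961)·b = (0.07613 - 0.7904i)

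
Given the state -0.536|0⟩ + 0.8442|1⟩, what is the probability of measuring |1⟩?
0.7127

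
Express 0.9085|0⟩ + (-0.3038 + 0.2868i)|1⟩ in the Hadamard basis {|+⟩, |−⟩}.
(0.4276 + 0.2028i)|+⟩ + (0.8572 - 0.2028i)|−⟩

With |ψ⟩ = α|0⟩ + β|1⟩, the Hadamard-basis coefficients are ⟨+|ψ⟩ = (α + β)/√2 and ⟨−|ψ⟩ = (α − β)/√2.
Here α = 0.9085, β = (-0.3038 + 0.2868i): (α + β)/√2 = (0.4276 + 0.2028i), (α − β)/√2 = (0.8572 - 0.2028i).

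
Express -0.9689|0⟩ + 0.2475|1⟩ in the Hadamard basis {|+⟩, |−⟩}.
-0.5101|+⟩ - 0.8601|−⟩

With |ψ⟩ = α|0⟩ + β|1⟩, the Hadamard-basis coefficients are ⟨+|ψ⟩ = (α + β)/√2 and ⟨−|ψ⟩ = (α − β)/√2.
Here α = -0.9689, β = 0.2475: (α + β)/√2 = -0.5101, (α − β)/√2 = -0.8601.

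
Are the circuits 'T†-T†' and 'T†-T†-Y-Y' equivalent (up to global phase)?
Yes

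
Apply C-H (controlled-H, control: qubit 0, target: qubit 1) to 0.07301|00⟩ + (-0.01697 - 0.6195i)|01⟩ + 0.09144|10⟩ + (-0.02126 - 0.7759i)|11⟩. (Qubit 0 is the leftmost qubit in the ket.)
0.07301|00⟩ + (-0.01697 - 0.6195i)|01⟩ + (0.04962 - 0.5486i)|10⟩ + (0.07969 + 0.5486i)|11⟩

C-H leaves the control-|0⟩ kets |00⟩, |01⟩ unchanged and applies H to qubit 1 on the control-|1⟩ pair (|10⟩, |11⟩).
H = [[1/√2, 1/√2], [1/√2, -1/√2]].
With a = amp(|10⟩) = 0.09144 and b = amp(|11⟩) = (-0.02126 - 0.7759i):
new amp(|10⟩) = (1/√2)·a + (1/√2)·b = (0.04962 - 0.5486i)
new amp(|11⟩) = (1/√2)·a + (-1/√2)·b = (0.07969 + 0.5486i)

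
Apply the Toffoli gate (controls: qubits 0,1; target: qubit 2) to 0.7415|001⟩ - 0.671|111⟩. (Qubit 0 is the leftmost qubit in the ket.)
0.7415|001⟩ - 0.671|110⟩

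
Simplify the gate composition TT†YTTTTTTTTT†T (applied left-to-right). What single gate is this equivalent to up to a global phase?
Y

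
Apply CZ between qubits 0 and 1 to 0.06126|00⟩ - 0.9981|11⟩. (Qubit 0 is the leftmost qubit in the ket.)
0.06126|00⟩ + 0.9981|11⟩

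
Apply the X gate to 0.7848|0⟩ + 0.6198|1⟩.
0.6198|0⟩ + 0.7848|1⟩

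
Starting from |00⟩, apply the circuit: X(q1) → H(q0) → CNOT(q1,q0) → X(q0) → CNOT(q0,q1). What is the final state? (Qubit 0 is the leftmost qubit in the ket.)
1/√2|01⟩ + 1/√2|10⟩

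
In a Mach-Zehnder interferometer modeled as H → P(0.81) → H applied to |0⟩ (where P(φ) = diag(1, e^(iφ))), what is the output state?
(0.8447 + 0.3621i)|0⟩ + (0.1553 - 0.3621i)|1⟩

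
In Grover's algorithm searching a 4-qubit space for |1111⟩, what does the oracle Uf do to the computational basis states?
Uf|x⟩ = -|x⟩ if x = 1111, else |x⟩ (phase flip on target)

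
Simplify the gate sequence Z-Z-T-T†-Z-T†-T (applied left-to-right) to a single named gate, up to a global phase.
Z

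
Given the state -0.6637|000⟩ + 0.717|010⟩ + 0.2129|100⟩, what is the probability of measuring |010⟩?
0.5141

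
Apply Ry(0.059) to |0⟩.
0.9996|0⟩ + 0.0295|1⟩

Ry(0.059) = [[cos(θ/2), −sin(θ/2)], [sin(θ/2), cos(θ/2)]]; θ = 0.059, cos(θ/2) ≈ 0.999565, sin(θ/2) ≈ 0.0294957.
With a = amp(|0⟩) = 1 and b = amp(|1⟩) = 0:
new amp(|0⟩) = (0.999565)·a + (-0.0294957)·b = 0.9996
new amp(|1⟩) = (0.0294957)·a + (0.999565)·b = 0.0295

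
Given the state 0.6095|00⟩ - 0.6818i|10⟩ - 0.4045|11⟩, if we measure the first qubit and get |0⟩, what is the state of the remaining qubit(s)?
|0⟩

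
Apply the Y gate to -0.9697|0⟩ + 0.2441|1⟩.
-0.2441i|0⟩ - 0.9697i|1⟩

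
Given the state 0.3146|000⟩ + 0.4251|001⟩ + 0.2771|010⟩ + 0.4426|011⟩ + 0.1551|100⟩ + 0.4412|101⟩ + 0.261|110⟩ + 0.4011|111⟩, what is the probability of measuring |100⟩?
0.02406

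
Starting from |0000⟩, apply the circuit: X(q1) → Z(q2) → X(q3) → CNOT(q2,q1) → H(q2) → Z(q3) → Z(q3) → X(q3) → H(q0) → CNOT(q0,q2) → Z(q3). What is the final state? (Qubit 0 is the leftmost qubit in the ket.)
1/2|0100⟩ + 1/2|0110⟩ + 1/2|1100⟩ + 1/2|1110⟩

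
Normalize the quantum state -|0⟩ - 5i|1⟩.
-0.1961|0⟩ - 0.9806i|1⟩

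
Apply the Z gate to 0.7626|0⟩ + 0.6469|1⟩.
0.7626|0⟩ - 0.6469|1⟩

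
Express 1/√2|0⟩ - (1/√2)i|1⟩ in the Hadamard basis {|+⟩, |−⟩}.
(1/2 - (1/2)i)|+⟩ + (1/2 + (1/2)i)|−⟩

With |ψ⟩ = α|0⟩ + β|1⟩, the Hadamard-basis coefficients are ⟨+|ψ⟩ = (α + β)/√2 and ⟨−|ψ⟩ = (α − β)/√2.
Here α = 1/√2, β = -(1/√2)i: (α + β)/√2 = (1/2 - (1/2)i), (α − β)/√2 = (1/2 + (1/2)i).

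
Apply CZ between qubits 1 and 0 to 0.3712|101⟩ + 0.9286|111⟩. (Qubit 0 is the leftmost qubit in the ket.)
0.3712|101⟩ - 0.9286|111⟩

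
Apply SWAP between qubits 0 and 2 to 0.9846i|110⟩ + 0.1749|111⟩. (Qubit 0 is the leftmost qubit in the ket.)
0.9846i|011⟩ + 0.1749|111⟩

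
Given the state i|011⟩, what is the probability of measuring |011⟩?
1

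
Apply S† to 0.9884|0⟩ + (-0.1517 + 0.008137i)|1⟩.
0.9884|0⟩ + (0.008137 + 0.1517i)|1⟩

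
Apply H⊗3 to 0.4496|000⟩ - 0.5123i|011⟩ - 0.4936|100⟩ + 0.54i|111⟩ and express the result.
(-0.01556 + 0.009793i)|000⟩ + (-0.01556 - 0.009793i)|001⟩ + (-0.01556 - 0.009793i)|010⟩ + (-0.01556 + 0.009793i)|011⟩ + (0.3335 - 0.372i)|100⟩ + (0.3335 + 0.372i)|101⟩ + (0.3335 + 0.372i)|110⟩ + (0.3335 - 0.372i)|111⟩

H⊗3 gives amp(|y⟩) = (1/2√2) Σ_x (−1)^(x·y) amp(|x⟩), where x·y is the number of positions in which both x and y have a 1.
|000⟩: (0.4496 - 0.5123i - 0.4936 + 0.54i)/(2√2) = (-0.01556 + 0.009793i)
|001⟩: (0.4496 + 0.5123i - 0.4936 - 0.54i)/(2√2) = (-0.01556 - 0.009793i)
|010⟩: (0.4496 + 0.5123i - 0.4936 - 0.54i)/(2√2) = (-0.01556 - 0.009793i)
|011⟩: (0.4496 - 0.5123i - 0.4936 + 0.54i)/(2√2) = (-0.01556 + 0.009793i)
|100⟩: (0.4496 - 0.5123i + 0.4936 - 0.54i)/(2√2) = (0.3335 - 0.372i)
|101⟩: (0.4496 + 0.5123i + 0.4936 + 0.54i)/(2√2) = (0.3335 + 0.372i)
|110⟩: (0.4496 + 0.5123i + 0.4936 + 0.54i)/(2√2) = (0.3335 + 0.372i)
|111⟩: (0.4496 - 0.5123i + 0.4936 - 0.54i)/(2√2) = (0.3335 - 0.372i)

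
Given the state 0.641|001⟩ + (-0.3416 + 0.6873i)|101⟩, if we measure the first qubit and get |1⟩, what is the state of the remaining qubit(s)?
(-0.4451 + 0.8955i)|01⟩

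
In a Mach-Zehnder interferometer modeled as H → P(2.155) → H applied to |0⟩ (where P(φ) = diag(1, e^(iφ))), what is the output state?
(0.2242 + 0.4171i)|0⟩ + (0.7758 - 0.4171i)|1⟩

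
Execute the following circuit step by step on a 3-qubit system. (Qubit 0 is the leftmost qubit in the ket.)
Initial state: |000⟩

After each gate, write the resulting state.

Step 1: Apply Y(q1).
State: i|010⟩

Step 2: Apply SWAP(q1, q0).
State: i|100⟩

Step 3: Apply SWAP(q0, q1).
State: i|010⟩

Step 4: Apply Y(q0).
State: -|110⟩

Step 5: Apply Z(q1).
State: |110⟩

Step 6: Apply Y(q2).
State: i|111⟩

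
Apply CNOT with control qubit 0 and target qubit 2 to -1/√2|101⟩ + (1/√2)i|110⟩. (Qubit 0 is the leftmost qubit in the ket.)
-1/√2|100⟩ + (1/√2)i|111⟩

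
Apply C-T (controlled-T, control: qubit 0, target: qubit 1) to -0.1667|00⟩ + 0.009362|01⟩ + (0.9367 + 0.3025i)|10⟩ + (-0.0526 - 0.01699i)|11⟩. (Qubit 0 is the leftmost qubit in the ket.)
-0.1667|00⟩ + 0.009362|01⟩ + (0.9367 + 0.3025i)|10⟩ + (-0.02518 - 0.04921i)|11⟩

C-T leaves the control-|0⟩ kets |00⟩, |01⟩ unchanged and applies T to qubit 1 on the control-|1⟩ pair (|10⟩, |11⟩).
T = [[1, 0], [0, (1/√2 + (1/√2)i)]].
With a = amp(|10⟩) = (0.9367 + 0.3025i) and b = amp(|11⟩) = (-0.0526 - 0.01699i):
new amp(|10⟩) = (1)·a = (0.9367 + 0.3025i)
new amp(|11⟩) = (1/√2 + (1/√2)i)·b = (-0.02518 - 0.04921i)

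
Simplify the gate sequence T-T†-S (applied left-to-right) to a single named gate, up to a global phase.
S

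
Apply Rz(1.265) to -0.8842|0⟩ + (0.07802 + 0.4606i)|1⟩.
(-0.7132 + 0.5227i)|0⟩ + (-0.2094 + 0.4176i)|1⟩

Rz(1.265) = [[e^(−iθ/2), 0], [0, e^(iθ/2)]] with e^(±iθ/2) = cos(θ/2) ± i·sin(θ/2); θ = 1.265, cos(θ/2) ≈ 0.806552, sin(θ/2) ≈ 0.591163.
With a = amp(|0⟩) = -0.8842 and b = amp(|1⟩) = (0.07802 + 0.4606i):
new amp(|0⟩) = (0.806552 - 0.591163i)·a = (-0.7132 + 0.5227i)
new amp(|1⟩) = (0.806552 + 0.591163i)·b = (-0.2094 + 0.4176i)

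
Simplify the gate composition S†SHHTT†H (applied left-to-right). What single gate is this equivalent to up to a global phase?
H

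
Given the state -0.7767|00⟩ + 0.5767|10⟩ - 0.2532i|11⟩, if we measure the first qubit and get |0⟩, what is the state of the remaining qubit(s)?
-|0⟩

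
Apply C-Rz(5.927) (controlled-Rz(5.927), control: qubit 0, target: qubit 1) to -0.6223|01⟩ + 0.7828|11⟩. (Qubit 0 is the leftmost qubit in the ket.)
-0.6223|01⟩ + (-0.7704 + 0.1387i)|11⟩

C-Rz(5.927) leaves the control-|0⟩ kets |00⟩, |01⟩ unchanged and applies Rz(5.927) to qubit 1 on the control-|1⟩ pair (|10⟩, |11⟩).
Rz(5.927) = [[e^(−iθ/2), 0], [0, e^(iθ/2)]] with e^(±iθ/2) = cos(θ/2) ± i·sin(θ/2); θ = 5.927, cos(θ/2) ≈ -0.984183, sin(θ/2) ≈ 0.177153.
With a = amp(|10⟩) = 0 and b = amp(|11⟩) = 0.7828:
new amp(|10⟩) = (-0.984183 - 0.177153i)·a = 0
new amp(|11⟩) = (-0.984183 + 0.177153i)·b = (-0.7704 + 0.1387i)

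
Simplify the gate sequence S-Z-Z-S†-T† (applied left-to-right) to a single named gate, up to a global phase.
T†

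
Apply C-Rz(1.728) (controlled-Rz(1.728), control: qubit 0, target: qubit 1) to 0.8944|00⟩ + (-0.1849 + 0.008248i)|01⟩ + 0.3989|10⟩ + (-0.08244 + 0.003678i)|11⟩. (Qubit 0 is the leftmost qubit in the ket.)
0.8944|00⟩ + (-0.1849 + 0.008248i)|01⟩ + (0.259 - 0.3033i)|10⟩ + (-0.05633 - 0.0603i)|11⟩

C-Rz(1.728) leaves the control-|0⟩ kets |00⟩, |01⟩ unchanged and applies Rz(1.728) to qubit 1 on the control-|1⟩ pair (|10⟩, |11⟩).
Rz(1.728) = [[e^(−iθ/2), 0], [0, e^(iθ/2)]] with e^(±iθ/2) = cos(θ/2) ± i·sin(θ/2); θ = 1.728, cos(θ/2) ≈ 0.649401, sin(θ/2) ≈ 0.760446.
With a = amp(|10⟩) = 0.3989 and b = amp(|11⟩) = (-0.08244 + 0.003678i):
new amp(|10⟩) = (0.649401 - 0.760446i)·a = (0.259 - 0.3033i)
new amp(|11⟩) = (0.649401 + 0.760446i)·b = (-0.05633 - 0.0603i)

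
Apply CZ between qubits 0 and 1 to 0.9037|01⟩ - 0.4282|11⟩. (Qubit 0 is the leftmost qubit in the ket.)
0.9037|01⟩ + 0.4282|11⟩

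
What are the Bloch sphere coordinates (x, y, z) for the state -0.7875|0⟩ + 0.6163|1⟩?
(-0.9707, 0, 0.2403)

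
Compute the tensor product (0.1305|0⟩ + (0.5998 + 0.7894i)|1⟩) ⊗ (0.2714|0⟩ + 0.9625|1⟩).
0.03542|00⟩ + 0.1256|01⟩ + (0.1628 + 0.2142i)|10⟩ + (0.5773 + 0.7598i)|11⟩

amp(|b₁b₂…⟩) = product of the factor amplitudes for bits b₁, b₂, …; only kets whose every factor amplitude is nonzero survive.
|00⟩: (0.1305)(0.2714) = 0.03542
|01⟩: (0.1305)(0.9625) = 0.1256
|10⟩: (0.5998 + 0.7894i)(0.2714) = (0.1628 + 0.2142i)
|11⟩: (0.5998 + 0.7894i)(0.9625) = (0.5773 + 0.7598i)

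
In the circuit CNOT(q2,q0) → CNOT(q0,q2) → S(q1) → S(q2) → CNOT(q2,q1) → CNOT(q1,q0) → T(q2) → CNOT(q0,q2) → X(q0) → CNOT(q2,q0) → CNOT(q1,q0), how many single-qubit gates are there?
4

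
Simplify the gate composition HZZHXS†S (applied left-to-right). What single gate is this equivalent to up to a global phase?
X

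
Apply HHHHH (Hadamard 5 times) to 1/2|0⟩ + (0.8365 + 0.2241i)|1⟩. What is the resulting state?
(0.945 + 0.1585i)|0⟩ + (-0.2379 - 0.1585i)|1⟩

H² = I, so H^5 = H: a single Hadamard. With (a, b) = (1/2, (0.8365 + 0.2241i)), H gives ((a + b)/√2, (a − b)/√2) = ((0.945 + 0.1585i), (-0.2379 - 0.1585i)).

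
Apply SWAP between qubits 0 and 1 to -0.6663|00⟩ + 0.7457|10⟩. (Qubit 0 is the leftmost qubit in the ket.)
-0.6663|00⟩ + 0.7457|01⟩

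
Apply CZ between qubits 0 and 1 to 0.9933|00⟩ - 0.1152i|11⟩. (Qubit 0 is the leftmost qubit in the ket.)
0.9933|00⟩ + 0.1152i|11⟩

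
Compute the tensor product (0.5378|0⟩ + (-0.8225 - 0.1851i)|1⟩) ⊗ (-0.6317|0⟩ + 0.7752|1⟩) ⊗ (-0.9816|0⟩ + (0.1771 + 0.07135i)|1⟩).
0.3335|000⟩ + (-0.06017 - 0.02424i)|001⟩ - 0.4092|010⟩ + (0.07383 + 0.02975i)|011⟩ + (-0.51 - 0.1148i)|100⟩ + (0.08367 + 0.05778i)|101⟩ + (0.6259 + 0.1408i)|110⟩ + (-0.1027 - 0.0709i)|111⟩

amp(|b₁b₂…⟩) = product of the factor amplitudes for bits b₁, b₂, …; only kets whose every factor amplitude is nonzero survive.
|000⟩: (0.5378)(-0.6317)(-0.9816) = 0.3335
|001⟩: (0.5378)(-0.6317)(0.1771 + 0.07135i) = (-0.06017 - 0.02424i)
|010⟩: (0.5378)(0.7752)(-0.9816) = -0.4092
|011⟩: (0.5378)(0.7752)(0.1771 + 0.07135i) = (0.07383 + 0.02975i)
|100⟩: (-0.8225 - 0.1851i)(-0.6317)(-0.9816) = (-0.51 - 0.1148i)
|101⟩: (-0.8225 - 0.1851i)(-0.6317)(0.1771 + 0.07135i) = (0.08367 + 0.05778i)
|110⟩: (-0.8225 - 0.1851i)(0.7752)(-0.9816) = (0.6259 + 0.1408i)
|111⟩: (-0.8225 - 0.1851i)(0.7752)(0.1771 + 0.07135i) = (-0.1027 - 0.0709i)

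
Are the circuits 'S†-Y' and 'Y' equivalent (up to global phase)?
No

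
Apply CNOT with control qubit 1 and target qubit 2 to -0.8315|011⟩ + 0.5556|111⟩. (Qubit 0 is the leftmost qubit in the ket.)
-0.8315|010⟩ + 0.5556|110⟩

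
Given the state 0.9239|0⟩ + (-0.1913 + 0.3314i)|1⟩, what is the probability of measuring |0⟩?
0.8536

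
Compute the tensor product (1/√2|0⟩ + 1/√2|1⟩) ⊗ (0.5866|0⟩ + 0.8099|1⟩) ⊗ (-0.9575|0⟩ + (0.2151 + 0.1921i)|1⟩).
-0.3972|000⟩ + (0.08922 + 0.07968i)|001⟩ - 0.5483|010⟩ + (0.1232 + 0.11i)|011⟩ - 0.3972|100⟩ + (0.08922 + 0.07968i)|101⟩ - 0.5483|110⟩ + (0.1232 + 0.11i)|111⟩

amp(|b₁b₂…⟩) = product of the factor amplitudes for bits b₁, b₂, …; only kets whose every factor amplitude is nonzero survive.
|000⟩: (1/√2)(0.5866)(-0.9575) = -0.3972
|001⟩: (1/√2)(0.5866)(0.2151 + 0.1921i) = (0.08922 + 0.07968i)
|010⟩: (1/√2)(0.8099)(-0.9575) = -0.5483
|011⟩: (1/√2)(0.8099)(0.2151 + 0.1921i) = (0.1232 + 0.11i)
|100⟩: (1/√2)(0.5866)(-0.9575) = -0.3972
|101⟩: (1/√2)(0.5866)(0.2151 + 0.1921i) = (0.08922 + 0.07968i)
|110⟩: (1/√2)(0.8099)(-0.9575) = -0.5483
|111⟩: (1/√2)(0.8099)(0.2151 + 0.1921i) = (0.1232 + 0.11i)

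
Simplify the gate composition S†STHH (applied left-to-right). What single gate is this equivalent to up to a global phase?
T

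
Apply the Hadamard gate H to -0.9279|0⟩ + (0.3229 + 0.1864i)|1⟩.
(-0.4278 + 0.1318i)|0⟩ + (-0.8844 - 0.1318i)|1⟩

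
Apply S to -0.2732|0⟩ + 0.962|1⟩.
-0.2732|0⟩ + 0.962i|1⟩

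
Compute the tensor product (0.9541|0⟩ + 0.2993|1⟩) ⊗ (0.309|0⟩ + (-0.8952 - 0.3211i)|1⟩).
0.2948|00⟩ + (-0.8541 - 0.3064i)|01⟩ + 0.09248|10⟩ + (-0.2679 - 0.09611i)|11⟩

amp(|b₁b₂…⟩) = product of the factor amplitudes for bits b₁, b₂, …; only kets whose every factor amplitude is nonzero survive.
|00⟩: (0.9541)(0.309) = 0.2948
|01⟩: (0.9541)(-0.8952 - 0.3211i) = (-0.8541 - 0.3064i)
|10⟩: (0.2993)(0.309) = 0.09248
|11⟩: (0.2993)(-0.8952 - 0.3211i) = (-0.2679 - 0.09611i)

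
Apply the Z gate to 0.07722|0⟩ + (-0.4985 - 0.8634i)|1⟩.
0.07722|0⟩ + (0.4985 + 0.8634i)|1⟩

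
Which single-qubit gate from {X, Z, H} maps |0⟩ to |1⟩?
X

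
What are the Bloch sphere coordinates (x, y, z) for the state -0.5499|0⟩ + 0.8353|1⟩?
(-0.9187, 0, -0.3953)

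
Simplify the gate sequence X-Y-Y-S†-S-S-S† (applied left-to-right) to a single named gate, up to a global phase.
X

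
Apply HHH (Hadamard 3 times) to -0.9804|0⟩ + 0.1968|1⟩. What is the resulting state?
-0.5541|0⟩ - 0.8324|1⟩

H² = I, so H^3 = H: a single Hadamard. With (a, b) = (-0.9804, 0.1968), H gives ((a + b)/√2, (a − b)/√2) = (-0.5541, -0.8324).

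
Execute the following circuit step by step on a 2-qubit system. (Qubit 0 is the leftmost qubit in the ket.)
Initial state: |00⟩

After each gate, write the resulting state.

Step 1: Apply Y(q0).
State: i|10⟩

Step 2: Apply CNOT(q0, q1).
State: i|11⟩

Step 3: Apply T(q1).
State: (-1/√2 + (1/√2)i)|11⟩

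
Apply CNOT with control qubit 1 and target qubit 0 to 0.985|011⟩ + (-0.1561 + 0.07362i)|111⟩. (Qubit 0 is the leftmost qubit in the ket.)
(-0.1561 + 0.07362i)|011⟩ + 0.985|111⟩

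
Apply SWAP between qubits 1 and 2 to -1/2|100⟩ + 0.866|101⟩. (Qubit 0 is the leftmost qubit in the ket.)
-1/2|100⟩ + 0.866|110⟩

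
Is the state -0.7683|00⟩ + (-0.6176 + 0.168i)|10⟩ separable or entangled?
Separable

Writing the state as a|00⟩ + b|01⟩ + c|10⟩ + d|11⟩, it is a product state iff ad − bc = 0.
Here (a, b, c, d) = (-0.7683, 0, (-0.6176 + 0.168i), 0): ad − bc = (-0.7683)(0) − (0)(-0.6176 + 0.168i) = 0, so the state is separable.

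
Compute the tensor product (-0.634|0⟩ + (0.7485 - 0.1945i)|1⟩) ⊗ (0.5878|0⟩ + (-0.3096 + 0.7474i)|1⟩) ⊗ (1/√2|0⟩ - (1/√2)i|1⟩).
-0.2635|000⟩ + 0.2635i|001⟩ + (0.1388 - 0.3351i)|010⟩ + (-0.3351 - 0.1388i)|011⟩ + (0.3111 - 0.08084i)|100⟩ + (-0.08084 - 0.3111i)|101⟩ + (-0.06107 + 0.4382i)|110⟩ + (0.4382 + 0.06107i)|111⟩

amp(|b₁b₂…⟩) = product of the factor amplitudes for bits b₁, b₂, …; only kets whose every factor amplitude is nonzero survive.
|000⟩: (-0.634)(0.5878)(1/√2) = -0.2635
|001⟩: (-0.634)(0.5878)(-(1/√2)i) = 0.2635i
|010⟩: (-0.634)(-0.3096 + 0.7474i)(1/√2) = (0.1388 - 0.3351i)
|011⟩: (-0.634)(-0.3096 + 0.7474i)(-(1/√2)i) = (-0.3351 - 0.1388i)
|100⟩: (0.7485 - 0.1945i)(0.5878)(1/√2) = (0.3111 - 0.08084i)
|101⟩: (0.7485 - 0.1945i)(0.5878)(-(1/√2)i) = (-0.08084 - 0.3111i)
|110⟩: (0.7485 - 0.1945i)(-0.3096 + 0.7474i)(1/√2) = (-0.06107 + 0.4382i)
|111⟩: (0.7485 - 0.1945i)(-0.3096 + 0.7474i)(-(1/√2)i) = (0.4382 + 0.06107i)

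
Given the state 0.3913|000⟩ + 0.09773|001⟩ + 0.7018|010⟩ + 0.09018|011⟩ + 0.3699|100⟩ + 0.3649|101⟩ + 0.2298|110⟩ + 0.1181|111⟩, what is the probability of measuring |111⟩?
0.01395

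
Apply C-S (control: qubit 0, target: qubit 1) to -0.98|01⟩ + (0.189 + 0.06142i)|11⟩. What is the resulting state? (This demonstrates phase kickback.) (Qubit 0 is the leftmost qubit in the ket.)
-0.98|01⟩ + (-0.06142 + 0.189i)|11⟩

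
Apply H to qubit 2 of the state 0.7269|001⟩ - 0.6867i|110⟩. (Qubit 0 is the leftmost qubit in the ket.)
0.514|000⟩ - 0.514|001⟩ - 0.4856i|110⟩ - 0.4856i|111⟩

H on qubit 2 mixes each pair of kets that differ only in qubit 2: amplitudes (a, b) of (|…0…⟩, |…1…⟩) become ((a + b)/√2, (a − b)/√2). Kets absent from the input have amplitude 0.
(|000⟩, |001⟩): (a, b) = (0, 0.7269) → (0.514, -0.514)
(|110⟩, |111⟩): (a, b) = (-0.6867i, 0) → (-0.4856i, -0.4856i)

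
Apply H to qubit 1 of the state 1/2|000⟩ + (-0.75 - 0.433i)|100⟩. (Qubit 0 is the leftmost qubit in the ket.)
1/√8|000⟩ + 1/√8|010⟩ + (-0.5303 - 0.3062i)|100⟩ + (-0.5303 - 0.3062i)|110⟩

H on qubit 1 mixes each pair of kets that differ only in qubit 1: amplitudes (a, b) of (|…0…⟩, |…1…⟩) become ((a + b)/√2, (a − b)/√2). Kets absent from the input have amplitude 0.
(|000⟩, |010⟩): (a, b) = (1/2, 0) → (1/√8, 1/√8)
(|100⟩, |110⟩): (a, b) = ((-0.75 - 0.433i), 0) → ((-0.5303 - 0.3062i), (-0.5303 - 0.3062i))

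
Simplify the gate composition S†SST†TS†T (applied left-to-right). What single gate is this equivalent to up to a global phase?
T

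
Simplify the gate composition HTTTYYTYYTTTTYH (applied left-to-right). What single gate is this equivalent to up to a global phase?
Y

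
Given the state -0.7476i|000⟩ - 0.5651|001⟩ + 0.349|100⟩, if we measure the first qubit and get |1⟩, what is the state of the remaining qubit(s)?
|00⟩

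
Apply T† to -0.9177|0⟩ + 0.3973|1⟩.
-0.9177|0⟩ + (0.2809 - 0.2809i)|1⟩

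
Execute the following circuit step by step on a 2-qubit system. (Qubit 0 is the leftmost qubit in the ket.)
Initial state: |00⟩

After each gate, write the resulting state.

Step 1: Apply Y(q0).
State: i|10⟩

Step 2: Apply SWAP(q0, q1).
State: i|01⟩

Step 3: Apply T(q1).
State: (-1/√2 + (1/√2)i)|01⟩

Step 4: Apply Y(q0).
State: (-1/√2 - (1/√2)i)|11⟩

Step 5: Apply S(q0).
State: (1/√2 - (1/√2)i)|11⟩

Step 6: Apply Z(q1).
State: (-1/√2 + (1/√2)i)|11⟩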